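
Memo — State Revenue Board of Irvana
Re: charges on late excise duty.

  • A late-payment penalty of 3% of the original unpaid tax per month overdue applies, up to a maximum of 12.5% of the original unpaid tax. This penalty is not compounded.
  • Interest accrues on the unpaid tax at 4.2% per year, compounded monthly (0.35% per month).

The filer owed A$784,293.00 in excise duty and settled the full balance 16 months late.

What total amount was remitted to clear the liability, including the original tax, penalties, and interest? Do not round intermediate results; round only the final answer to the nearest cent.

A$927,421.99

Penalty (uncapped): 16 × 3% × A$784,293.00 = A$376,460.64; cap = 12.5% × A$784,293.00 = A$98,036.63… → penalty = A$98,036.63…
Interest: A$784,293.00 × ((1 + 0.0035)^16 − 1) = A$784,293.00 × 0.0574943… = A$45,092.3656…
Total = A$784,293.00 + A$98,036.6250 + A$45,092.3656… = A$927,421.99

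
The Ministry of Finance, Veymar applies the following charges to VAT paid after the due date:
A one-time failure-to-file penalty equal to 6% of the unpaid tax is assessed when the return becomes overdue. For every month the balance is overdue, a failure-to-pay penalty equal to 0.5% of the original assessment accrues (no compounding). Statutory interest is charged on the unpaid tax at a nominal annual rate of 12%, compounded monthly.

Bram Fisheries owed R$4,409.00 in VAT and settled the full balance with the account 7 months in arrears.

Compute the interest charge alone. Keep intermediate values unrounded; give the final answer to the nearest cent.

Interest (12%/yr ÷ 12 = 1%/month): R$4,409.00 × ((1 + 0.01)^7 − 1) = R$318.0448…

R$318.04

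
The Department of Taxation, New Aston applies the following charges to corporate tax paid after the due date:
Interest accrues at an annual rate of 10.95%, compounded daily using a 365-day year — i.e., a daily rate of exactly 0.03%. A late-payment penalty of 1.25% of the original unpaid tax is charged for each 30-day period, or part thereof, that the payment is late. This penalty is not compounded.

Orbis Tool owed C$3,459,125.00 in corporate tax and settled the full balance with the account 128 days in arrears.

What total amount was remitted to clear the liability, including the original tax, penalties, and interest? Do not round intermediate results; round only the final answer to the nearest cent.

Penalty periods: ⌈128/30⌉ = 5; penalty = 5 × 1.25% × C$3,459,125.00 = C$216,195.31…
Interest: C$3,459,125.00 × ((1 + 0.0003)^128 − 1) = C$3,459,125.00 × 0.03914082… = C$135,393.0035…
Total = C$3,459,125.00 + C$216,195.3125 + C$135,393.0035… = C$3,810,713.32

C$3,810,713.32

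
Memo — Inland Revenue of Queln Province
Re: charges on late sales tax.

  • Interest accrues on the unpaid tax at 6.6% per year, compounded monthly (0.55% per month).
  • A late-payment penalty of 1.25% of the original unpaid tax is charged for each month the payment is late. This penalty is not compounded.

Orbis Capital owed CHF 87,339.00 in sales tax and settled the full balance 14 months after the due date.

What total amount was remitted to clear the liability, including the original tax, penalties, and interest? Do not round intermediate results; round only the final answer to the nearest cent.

CHF 109,594.22

Late-payment penalty: 14 × 1.25% × CHF 87,339.00 = CHF 15,284.33…
Interest: CHF 87,339.00 × ((1 + 0.0055)^14 − 1) = CHF 87,339.00 × 0.0798142… = CHF 6,970.8956…
Total = CHF 87,339.00 + CHF 15,284.3250 + CHF 6,970.8956… = CHF 109,594.22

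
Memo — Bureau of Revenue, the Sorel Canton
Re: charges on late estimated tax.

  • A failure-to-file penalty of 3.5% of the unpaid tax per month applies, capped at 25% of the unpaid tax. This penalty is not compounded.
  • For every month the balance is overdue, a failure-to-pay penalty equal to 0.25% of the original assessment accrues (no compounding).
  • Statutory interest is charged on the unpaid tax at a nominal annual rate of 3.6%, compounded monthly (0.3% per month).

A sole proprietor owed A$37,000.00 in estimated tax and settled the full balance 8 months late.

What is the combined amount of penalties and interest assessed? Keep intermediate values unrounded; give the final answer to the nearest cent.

A$10,887.38

Failure-to-file: 8 × 3.5% × A$37,000.00 = A$10,360.00, capped at 25% × A$37,000.00 = A$9,250.00
Failure-to-pay penalty = 0.25% × A$37,000.00 × 8 mo = A$740.00
Interest: A$37,000.00 × ((1 + 0.003)^8 − 1) = A$37,000.00 × 0.0242535… = A$897.3802…
Penalties + interest = A$9,990.0000 + A$897.3802… = A$10,887.38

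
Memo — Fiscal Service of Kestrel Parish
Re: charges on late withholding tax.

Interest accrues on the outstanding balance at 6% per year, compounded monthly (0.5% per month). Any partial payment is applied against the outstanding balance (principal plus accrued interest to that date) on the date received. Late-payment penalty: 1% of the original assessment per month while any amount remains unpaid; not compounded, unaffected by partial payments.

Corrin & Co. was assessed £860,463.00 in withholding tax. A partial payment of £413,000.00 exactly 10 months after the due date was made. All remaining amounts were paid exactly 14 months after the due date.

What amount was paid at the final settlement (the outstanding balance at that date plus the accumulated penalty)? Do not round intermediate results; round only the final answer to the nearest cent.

Balance at month 10: £860,463.0000 × (1 + 0.005)^10 = £904,467.1914…
After £413,000.00 payment: £904,467.1914… − £413,000.00 = £491,467.1914…
Balance at month 14: £491,467.1914… × (1 + 0.005)^4 = £501,370.5014…
Penalty: 14 × 1% × £860,463.00 = £120,464.82
Final settlement = outstanding balance + penalty = £501,370.5014… + £120,464.82 = £621,835.32

£621,835.32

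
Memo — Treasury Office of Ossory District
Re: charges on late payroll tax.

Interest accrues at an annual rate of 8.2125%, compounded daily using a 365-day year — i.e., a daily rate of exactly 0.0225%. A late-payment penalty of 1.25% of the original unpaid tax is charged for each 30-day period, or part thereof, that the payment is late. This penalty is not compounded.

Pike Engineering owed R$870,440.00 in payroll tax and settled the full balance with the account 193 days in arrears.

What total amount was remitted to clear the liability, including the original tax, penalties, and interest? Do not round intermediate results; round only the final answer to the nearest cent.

Penalty periods: ⌈193/30⌉ = 7; penalty = 7 × 1.25% × R$870,440.00 = R$76,163.50
Interest: R$870,440.00 × ((1 + 0.000225)^193 − 1) = R$870,440.00 × 0.04437656… = R$38,627.1341…
Total = R$870,440.00 + R$76,163.5000 + R$38,627.1341… = R$985,230.63

R$985,230.63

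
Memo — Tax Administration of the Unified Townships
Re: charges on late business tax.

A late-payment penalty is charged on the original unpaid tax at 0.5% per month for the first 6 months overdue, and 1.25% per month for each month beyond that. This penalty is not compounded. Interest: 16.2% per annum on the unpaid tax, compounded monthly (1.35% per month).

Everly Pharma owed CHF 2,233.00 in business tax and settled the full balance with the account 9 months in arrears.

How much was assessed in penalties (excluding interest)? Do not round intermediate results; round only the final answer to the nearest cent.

CHF 150.73

Penalty, months 1–6: 6 × 0.5% × CHF 2,233.00 = CHF 66.99
Penalty, months 7–9: 3 × 1.25% × CHF 2,233.00 = CHF 83.74…
Total penalty = CHF 66.99 + CHF 83.74… = CHF 150.73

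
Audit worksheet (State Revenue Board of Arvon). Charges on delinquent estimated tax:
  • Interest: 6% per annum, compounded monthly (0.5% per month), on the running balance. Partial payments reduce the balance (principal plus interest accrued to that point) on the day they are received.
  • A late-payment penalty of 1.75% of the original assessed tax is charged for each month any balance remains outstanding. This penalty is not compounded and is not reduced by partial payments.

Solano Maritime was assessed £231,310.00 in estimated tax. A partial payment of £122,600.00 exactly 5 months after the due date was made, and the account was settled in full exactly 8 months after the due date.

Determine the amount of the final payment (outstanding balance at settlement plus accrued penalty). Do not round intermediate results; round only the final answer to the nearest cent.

£148,661.14

Balance at month 5: £231,310.0000 × (1 + 0.005)^5 = £237,150.8674…
After £122,600.00 payment: £237,150.8674… − £122,600.00 = £114,550.8674…
Balance at month 8: £114,550.8674… × (1 + 0.005)^3 = £116,277.7360…
Penalty: 8 × 1.75% × £231,310.00 = £32,383.40
Final settlement = outstanding balance + penalty = £116,277.7360… + £32,383.40 = £148,661.14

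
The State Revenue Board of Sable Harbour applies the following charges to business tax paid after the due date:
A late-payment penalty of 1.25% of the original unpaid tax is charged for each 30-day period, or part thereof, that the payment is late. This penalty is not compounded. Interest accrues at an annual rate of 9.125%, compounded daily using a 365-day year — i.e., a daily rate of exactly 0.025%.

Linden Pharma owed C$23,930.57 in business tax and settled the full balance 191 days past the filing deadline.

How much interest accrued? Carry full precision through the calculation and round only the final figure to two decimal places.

C$1,170.26

Interest: C$23,930.57 × ((1 + 0.00025)^191 − 1) = C$23,930.57 × 0.04890214… = C$1,170.2560…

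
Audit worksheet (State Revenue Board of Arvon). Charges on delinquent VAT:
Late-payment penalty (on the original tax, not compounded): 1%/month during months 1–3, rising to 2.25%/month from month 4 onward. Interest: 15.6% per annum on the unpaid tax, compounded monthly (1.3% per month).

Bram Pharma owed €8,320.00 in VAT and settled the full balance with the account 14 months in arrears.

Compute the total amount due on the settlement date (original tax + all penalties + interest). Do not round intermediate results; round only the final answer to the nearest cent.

€12,277.89

Penalty, months 1–3: 3 × 1% × €8,320.00 = €249.60
Penalty, months 4–14: 11 × 2.25% × €8,320.00 = €2,059.20
Interest: €8,320.00 × ((1 + 0.013)^14 − 1) = €8,320.00 × 0.1982081… = €1,649.0910…
Total = €8,320.00 + €2,308.8000 + €1,649.0910… = €12,277.89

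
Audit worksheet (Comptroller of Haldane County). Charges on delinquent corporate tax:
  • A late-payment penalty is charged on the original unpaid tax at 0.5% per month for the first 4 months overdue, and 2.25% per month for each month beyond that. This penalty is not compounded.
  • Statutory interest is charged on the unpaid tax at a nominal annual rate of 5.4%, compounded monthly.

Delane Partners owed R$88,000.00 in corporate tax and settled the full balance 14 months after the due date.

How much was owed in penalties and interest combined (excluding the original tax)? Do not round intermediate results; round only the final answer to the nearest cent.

R$27,269.12

Penalty, months 1–4: 4 × 0.5% × R$88,000.00 = R$1,760.00
Penalty, months 5–14: 10 × 2.25% × R$88,000.00 = R$19,800.00
Interest (5.4%/yr ÷ 12 = 0.45%/month): R$88,000.00 × ((1 + 0.0045)^14 − 1) = R$5,709.1174…
Penalties + interest = R$21,560.0000 + R$5,709.1174… = R$27,269.12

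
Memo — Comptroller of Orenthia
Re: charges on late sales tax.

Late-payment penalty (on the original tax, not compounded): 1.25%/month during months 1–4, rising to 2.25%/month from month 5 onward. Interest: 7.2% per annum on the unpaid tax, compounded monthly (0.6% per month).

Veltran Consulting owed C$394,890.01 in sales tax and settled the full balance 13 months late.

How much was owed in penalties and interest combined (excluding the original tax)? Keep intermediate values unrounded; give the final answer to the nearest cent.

Penalty, months 1–4: 4 × 1.25% × C$394,890.01 = C$19,744.50…
Penalty, months 5–13: 9 × 2.25% × C$394,890.01 = C$79,965.23…
Interest: C$394,890.01 × ((1 + 0.006)^13 − 1) = C$394,890.01 × 0.0808707… = C$31,935.0366…
Penalties + interest = C$99,709.7275… + C$31,935.0366… = C$131,644.76

C$131,644.76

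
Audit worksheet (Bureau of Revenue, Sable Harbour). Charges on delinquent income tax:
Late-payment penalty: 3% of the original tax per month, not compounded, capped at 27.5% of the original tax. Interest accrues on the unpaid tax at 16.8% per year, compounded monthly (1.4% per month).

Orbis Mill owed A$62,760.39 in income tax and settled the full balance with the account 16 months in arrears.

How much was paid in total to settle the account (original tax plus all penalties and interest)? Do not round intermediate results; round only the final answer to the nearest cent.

Penalty (uncapped): 16 × 3% × A$62,760.39 = A$30,124.99…; cap = 27.5% × A$62,760.39 = A$17,259.11… → penalty = A$17,259.11…
Interest: A$62,760.39 × ((1 + 0.014)^16 − 1) = A$62,760.39 × 0.2491290… = A$15,635.4312…
Total = A$62,760.39 + A$17,259.1073… + A$15,635.4312… = A$95,654.93

A$95,654.93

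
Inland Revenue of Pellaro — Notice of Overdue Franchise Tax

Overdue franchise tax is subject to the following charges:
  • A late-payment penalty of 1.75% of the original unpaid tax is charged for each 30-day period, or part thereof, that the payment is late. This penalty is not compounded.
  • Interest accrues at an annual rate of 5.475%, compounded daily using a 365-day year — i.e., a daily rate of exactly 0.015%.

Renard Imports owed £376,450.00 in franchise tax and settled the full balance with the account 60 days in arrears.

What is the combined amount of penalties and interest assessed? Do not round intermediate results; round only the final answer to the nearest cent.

£16,578.84

Penalty periods: ⌈60/30⌉ = 2; penalty = 2 × 1.75% × £376,450.00 = £13,175.75
Interest: £376,450.00 × ((1 + 0.00015)^60 − 1) = £376,450.00 × 0.00903994… = £3,403.0857…
Penalties + interest = £13,175.7500 + £3,403.0857… = £16,578.84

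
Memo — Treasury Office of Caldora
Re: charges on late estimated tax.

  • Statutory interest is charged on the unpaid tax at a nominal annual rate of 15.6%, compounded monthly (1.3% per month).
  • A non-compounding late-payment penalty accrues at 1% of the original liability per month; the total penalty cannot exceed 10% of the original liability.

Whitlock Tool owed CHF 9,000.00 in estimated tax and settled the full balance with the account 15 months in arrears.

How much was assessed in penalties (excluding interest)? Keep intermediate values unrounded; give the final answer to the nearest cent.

CHF 900.00

Penalty (uncapped): 15 × 1% × CHF 9,000.00 = CHF 1,350.00; cap = 10% × CHF 9,000.00 = CHF 900.00 → penalty = CHF 900.00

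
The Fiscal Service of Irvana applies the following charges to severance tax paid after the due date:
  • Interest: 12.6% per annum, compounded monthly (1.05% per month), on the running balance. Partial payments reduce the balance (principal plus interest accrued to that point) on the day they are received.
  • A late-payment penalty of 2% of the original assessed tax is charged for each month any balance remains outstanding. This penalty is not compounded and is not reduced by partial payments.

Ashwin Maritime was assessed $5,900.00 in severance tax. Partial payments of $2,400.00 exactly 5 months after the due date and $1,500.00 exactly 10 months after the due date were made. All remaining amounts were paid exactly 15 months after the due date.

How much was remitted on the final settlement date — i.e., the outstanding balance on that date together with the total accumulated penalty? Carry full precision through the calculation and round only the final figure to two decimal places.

Balance at month 5: $5,900.0000 × (1 + 0.0105)^5 = $6,216.3234…
After $2,400.00 payment: $6,216.3234… − $2,400.00 = $3,816.3234…
Balance at month 10: $3,816.3234… × (1 + 0.0105)^5 = $4,020.9323…
After $1,500.00 payment: $4,020.9323… − $1,500.00 = $2,520.9323…
Balance at month 15: $2,520.9323… × (1 + 0.0105)^5 = $2,656.0899…
Penalty: 15 × 2% × $5,900.00 = $1,770.00
Final settlement = outstanding balance + penalty = $2,656.0899… + $1,770.00 = $4,426.09

$4,426.09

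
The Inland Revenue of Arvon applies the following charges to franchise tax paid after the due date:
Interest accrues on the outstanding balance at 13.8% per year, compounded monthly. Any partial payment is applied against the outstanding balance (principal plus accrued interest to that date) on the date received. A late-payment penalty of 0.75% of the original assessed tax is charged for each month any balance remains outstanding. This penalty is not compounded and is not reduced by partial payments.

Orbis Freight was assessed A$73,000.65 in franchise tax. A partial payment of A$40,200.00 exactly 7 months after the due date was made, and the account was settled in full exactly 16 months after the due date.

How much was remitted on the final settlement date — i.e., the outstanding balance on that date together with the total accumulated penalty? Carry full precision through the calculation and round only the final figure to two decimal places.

Monthly rate = 13.8% ÷ 12 = 1.15%
Balance at month 7: A$73,000.6500 × (1 + 0.0115)^7 = A$79,083.8742…
After A$40,200.00 payment: A$79,083.8742… − A$40,200.00 = A$38,883.8742…
Balance at month 16: A$38,883.8742… × (1 + 0.0115)^9 = A$43,098.5356…
Penalty: 16 × 0.75% × A$73,000.65 = A$8,760.08…
Final settlement = outstanding balance + penalty = A$43,098.5356… + A$8,760.08… = A$51,858.61

A$51,858.61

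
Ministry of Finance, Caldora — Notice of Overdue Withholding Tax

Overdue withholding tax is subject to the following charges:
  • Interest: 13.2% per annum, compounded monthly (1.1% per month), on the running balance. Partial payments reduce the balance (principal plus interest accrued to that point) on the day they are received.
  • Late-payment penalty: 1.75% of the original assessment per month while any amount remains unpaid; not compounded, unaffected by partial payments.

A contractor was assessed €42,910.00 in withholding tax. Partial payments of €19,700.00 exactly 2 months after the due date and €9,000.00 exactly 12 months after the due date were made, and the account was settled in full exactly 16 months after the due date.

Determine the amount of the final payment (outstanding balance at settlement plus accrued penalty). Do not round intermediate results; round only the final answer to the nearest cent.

€30,770.03

Balance at month 2: €42,910.0000 × (1 + 0.011)^2 = €43,859.2121…
After €19,700.00 payment: €43,859.2121… − €19,700.00 = €24,159.2121…
Balance at month 12: €24,159.2121… × (1 + 0.011)^10 = €26,952.2063…
After €9,000.00 payment: €26,952.2063… − €9,000.00 = €17,952.2063…
Balance at month 16: €17,952.2063… × (1 + 0.011)^4 = €18,755.2326…
Penalty: 16 × 1.75% × €42,910.00 = €12,014.80
Final settlement = outstanding balance + penalty = €18,755.2326… + €12,014.80 = €30,770.03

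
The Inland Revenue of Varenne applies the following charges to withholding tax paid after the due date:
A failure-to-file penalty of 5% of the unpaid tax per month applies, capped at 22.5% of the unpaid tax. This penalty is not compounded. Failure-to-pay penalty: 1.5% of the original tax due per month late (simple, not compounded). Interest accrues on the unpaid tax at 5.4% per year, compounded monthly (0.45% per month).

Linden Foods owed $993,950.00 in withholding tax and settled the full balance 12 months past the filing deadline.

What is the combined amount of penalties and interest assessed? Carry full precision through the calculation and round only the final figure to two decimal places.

$457,571.59

Failure-to-file: 12 × 5% × $993,950.00 = $596,370.00, capped at 22.5% × $993,950.00 = $223,638.75
Failure-to-pay penalty = 1.5% × $993,950.00 × 12 mo = $178,911.00
Interest: $993,950.00 × ((1 + 0.0045)^12 − 1) = $993,950.00 × 0.0553568… = $55,021.8436…
Penalties + interest = $402,549.7500 + $55,021.8436… = $457,571.59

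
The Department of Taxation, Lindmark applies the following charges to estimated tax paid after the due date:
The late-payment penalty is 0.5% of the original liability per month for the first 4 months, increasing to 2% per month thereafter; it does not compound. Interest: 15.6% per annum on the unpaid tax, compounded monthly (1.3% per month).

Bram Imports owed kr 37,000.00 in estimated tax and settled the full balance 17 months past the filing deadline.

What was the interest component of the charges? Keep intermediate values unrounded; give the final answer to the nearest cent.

kr 9,085.29

Interest: kr 37,000.00 × ((1 + 0.013)^17 − 1) = kr 37,000.00 × 0.2455483… = kr 9,085.2869…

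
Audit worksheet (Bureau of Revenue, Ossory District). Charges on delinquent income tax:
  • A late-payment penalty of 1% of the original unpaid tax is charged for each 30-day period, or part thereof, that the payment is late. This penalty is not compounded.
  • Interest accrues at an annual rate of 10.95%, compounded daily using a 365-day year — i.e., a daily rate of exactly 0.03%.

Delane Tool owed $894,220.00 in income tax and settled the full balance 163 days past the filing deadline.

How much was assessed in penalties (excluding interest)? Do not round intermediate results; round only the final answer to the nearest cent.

$53,653.20

Penalty periods: ⌈163/30⌉ = 6; penalty = 6 × 1% × $894,220.00 = $53,653.20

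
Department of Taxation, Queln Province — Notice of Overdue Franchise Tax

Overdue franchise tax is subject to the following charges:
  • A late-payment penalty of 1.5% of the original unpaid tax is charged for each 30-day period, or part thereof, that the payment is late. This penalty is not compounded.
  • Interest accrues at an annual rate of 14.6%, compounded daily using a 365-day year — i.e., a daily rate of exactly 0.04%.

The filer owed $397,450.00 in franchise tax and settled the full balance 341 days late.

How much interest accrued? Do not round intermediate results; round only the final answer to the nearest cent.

Interest: $397,450.00 × ((1 + 0.0004)^341 − 1) = $397,450.00 × 0.14610900… = $58,071.0221…

$58,071.02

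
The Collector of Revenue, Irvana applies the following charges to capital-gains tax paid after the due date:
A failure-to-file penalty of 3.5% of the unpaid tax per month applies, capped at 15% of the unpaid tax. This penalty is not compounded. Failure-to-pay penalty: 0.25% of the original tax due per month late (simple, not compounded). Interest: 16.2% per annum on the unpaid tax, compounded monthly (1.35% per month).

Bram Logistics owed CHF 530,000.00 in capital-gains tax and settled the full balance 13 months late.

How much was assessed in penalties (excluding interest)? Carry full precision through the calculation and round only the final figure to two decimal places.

Failure-to-file: 13 × 3.5% × CHF 530,000.00 = CHF 241,150.00, capped at 15% × CHF 530,000.00 = CHF 79,500.00
Failure-to-pay penalty: 13 × 0.25% × CHF 530,000.00 = CHF 17,225.00
Total penalty = CHF 79,500.00 + CHF 17,225.00 = CHF 96,725.00

CHF 96,725.00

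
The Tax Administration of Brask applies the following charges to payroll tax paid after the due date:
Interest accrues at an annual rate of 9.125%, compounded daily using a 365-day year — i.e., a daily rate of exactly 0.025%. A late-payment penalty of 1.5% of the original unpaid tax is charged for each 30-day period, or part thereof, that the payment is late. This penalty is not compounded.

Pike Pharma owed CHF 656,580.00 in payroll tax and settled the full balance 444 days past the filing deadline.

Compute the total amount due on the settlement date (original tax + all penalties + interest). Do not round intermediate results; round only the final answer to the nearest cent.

Penalty periods: ⌈444/30⌉ = 15; penalty = 15 × 1.5% × CHF 656,580.00 = CHF 147,730.50
Interest: CHF 656,580.00 × ((1 + 0.00025)^444 − 1) = CHF 656,580.00 × 0.11737941… = CHF 77,068.9702…
Total = CHF 656,580.00 + CHF 147,730.5000 + CHF 77,068.9702… = CHF 881,379.47

CHF 881,379.47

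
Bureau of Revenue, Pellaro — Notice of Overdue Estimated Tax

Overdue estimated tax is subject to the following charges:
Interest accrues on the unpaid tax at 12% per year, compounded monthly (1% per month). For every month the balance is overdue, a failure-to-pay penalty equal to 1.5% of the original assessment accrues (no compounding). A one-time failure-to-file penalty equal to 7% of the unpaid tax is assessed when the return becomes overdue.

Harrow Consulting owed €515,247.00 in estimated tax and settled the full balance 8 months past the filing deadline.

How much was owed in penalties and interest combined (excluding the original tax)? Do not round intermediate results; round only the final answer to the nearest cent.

€140,588.60

Failure-to-file penalty: 7% × €515,247.00 = €36,067.29
Failure-to-pay penalty = 1.5% × €515,247.00 × 8 mo = €61,829.64
Interest: €515,247.00 × ((1 + 0.01)^8 − 1) = €515,247.00 × 0.0828567… = €42,691.6690…
Penalties + interest = €97,896.9300 + €42,691.6690… = €140,588.60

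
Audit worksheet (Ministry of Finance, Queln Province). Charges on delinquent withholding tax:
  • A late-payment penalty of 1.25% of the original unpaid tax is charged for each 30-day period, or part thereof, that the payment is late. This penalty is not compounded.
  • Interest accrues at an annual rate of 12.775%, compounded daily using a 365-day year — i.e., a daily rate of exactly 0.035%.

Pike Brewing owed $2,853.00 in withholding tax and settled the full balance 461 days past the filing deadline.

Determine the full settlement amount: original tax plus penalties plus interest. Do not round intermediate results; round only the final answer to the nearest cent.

$3,923.05

Penalty periods: ⌈461/30⌉ = 16; penalty = 16 × 1.25% × $2,853.00 = $570.60
Interest: $2,853.00 × ((1 + 0.00035)^461 − 1) = $2,853.00 × 0.17506301… = $499.4548…
Total = $2,853.00 + $570.6000 + $499.4548… = $3,923.05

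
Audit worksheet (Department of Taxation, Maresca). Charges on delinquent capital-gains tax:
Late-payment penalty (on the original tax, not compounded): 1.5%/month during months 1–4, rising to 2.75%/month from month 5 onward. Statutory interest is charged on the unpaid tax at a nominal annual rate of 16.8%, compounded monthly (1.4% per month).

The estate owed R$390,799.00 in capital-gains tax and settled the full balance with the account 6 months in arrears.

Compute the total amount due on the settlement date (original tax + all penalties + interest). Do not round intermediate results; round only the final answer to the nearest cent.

R$469,738.62

Penalty, months 1–4: 4 × 1.5% × R$390,799.00 = R$23,447.94
Penalty, months 5–6: 2 × 2.75% × R$390,799.00 = R$21,493.95…
Interest: R$390,799.00 × ((1 + 0.014)^6 − 1) = R$390,799.00 × 0.0869955… = R$33,997.7386…
Total = R$390,799.00 + R$44,941.8850 + R$33,997.7386… = R$469,738.62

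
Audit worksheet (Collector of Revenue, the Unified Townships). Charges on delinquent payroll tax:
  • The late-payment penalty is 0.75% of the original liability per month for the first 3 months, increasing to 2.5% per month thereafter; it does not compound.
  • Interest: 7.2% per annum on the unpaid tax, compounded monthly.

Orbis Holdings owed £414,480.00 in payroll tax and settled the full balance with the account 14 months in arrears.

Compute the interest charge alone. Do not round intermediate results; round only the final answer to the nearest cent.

Interest (7.2%/yr ÷ 12 = 0.6%/month): £414,480.00 × ((1 + 0.006)^14 − 1) = £36,207.2888…

£36,207.29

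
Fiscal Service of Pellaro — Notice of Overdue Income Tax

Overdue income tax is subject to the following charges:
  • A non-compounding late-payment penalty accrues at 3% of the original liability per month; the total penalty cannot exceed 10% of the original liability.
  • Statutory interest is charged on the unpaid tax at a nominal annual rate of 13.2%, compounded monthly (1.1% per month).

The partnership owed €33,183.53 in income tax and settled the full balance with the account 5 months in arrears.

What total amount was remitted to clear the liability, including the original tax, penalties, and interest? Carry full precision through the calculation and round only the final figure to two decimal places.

Penalty (uncapped): 5 × 3% × €33,183.53 = €4,977.53…; cap = 10% × €33,183.53 = €3,318.35… → penalty = €3,318.35…
Interest: €33,183.53 × ((1 + 0.011)^5 − 1) = €33,183.53 × 0.0562234… = €1,865.6903…
Total = €33,183.53 + €3,318.3530 + €1,865.6903… = €38,367.57

€38,367.57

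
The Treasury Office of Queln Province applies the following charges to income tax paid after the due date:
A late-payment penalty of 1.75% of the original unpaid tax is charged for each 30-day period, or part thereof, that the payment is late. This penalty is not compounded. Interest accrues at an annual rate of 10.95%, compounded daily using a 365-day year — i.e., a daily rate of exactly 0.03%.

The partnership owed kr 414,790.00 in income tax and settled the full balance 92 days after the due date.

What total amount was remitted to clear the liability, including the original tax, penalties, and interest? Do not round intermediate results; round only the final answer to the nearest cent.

Penalty periods: ⌈92/30⌉ = 4; penalty = 4 × 1.75% × kr 414,790.00 = kr 29,035.30
Interest: kr 414,790.00 × ((1 + 0.0003)^92 − 1) = kr 414,790.00 × 0.02798015… = kr 11,605.8878…
Total = kr 414,790.00 + kr 29,035.3000 + kr 11,605.8878… = kr 455,431.19

kr 455,431.19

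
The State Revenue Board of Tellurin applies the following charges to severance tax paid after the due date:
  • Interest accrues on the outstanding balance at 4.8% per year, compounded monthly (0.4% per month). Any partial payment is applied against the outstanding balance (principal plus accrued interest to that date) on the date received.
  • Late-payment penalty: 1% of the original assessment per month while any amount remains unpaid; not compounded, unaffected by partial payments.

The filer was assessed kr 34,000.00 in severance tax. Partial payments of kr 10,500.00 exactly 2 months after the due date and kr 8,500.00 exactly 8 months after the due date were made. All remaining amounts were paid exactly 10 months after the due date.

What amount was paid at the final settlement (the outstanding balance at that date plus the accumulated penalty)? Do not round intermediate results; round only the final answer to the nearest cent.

kr 19,375.87

Balance at month 2: kr 34,000.0000 × (1 + 0.004)^2 = kr 34,272.5440
After kr 10,500.00 payment: kr 34,272.5440 − kr 10,500.00 = kr 23,772.5440
Balance at month 8: kr 23,772.5440 × (1 + 0.004)^6 = kr 24,348.8210…
After kr 8,500.00 payment: kr 24,348.8210… − kr 8,500.00 = kr 15,848.8210…
Balance at month 10: kr 15,848.8210… × (1 + 0.004)^2 = kr 15,975.8651…
Penalty: 10 × 1% × kr 34,000.00 = kr 3,400.00
Final settlement = outstanding balance + penalty = kr 15,975.8651… + kr 3,400.00 = kr 19,375.87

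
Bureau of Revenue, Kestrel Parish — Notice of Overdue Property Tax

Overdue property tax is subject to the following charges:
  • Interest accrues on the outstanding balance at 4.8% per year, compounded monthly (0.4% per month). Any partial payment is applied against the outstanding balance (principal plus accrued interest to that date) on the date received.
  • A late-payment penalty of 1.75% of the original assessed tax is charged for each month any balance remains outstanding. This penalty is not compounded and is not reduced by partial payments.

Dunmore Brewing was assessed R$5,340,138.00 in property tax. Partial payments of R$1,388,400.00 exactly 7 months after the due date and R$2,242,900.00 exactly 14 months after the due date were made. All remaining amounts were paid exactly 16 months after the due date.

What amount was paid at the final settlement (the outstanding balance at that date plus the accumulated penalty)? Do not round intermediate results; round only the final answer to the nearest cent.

Balance at month 7: R$5,340,138.0000 × (1 + 0.004)^7 = R$5,491,468.1602…
After R$1,388,400.00 payment: R$5,491,468.1602… − R$1,388,400.00 = R$4,103,068.1602…
Balance at month 14: R$4,103,068.1602… × (1 + 0.004)^7 = R$4,219,341.9274…
After R$2,242,900.00 payment: R$4,219,341.9274… − R$2,242,900.00 = R$1,976,441.9274…
Balance at month 16: R$1,976,441.9274… × (1 + 0.004)^2 = R$1,992,285.0858…
Penalty: 16 × 1.75% × R$5,340,138.00 = R$1,495,238.64
Final settlement = outstanding balance + penalty = R$1,992,285.0858… + R$1,495,238.64 = R$3,487,523.73

R$3,487,523.73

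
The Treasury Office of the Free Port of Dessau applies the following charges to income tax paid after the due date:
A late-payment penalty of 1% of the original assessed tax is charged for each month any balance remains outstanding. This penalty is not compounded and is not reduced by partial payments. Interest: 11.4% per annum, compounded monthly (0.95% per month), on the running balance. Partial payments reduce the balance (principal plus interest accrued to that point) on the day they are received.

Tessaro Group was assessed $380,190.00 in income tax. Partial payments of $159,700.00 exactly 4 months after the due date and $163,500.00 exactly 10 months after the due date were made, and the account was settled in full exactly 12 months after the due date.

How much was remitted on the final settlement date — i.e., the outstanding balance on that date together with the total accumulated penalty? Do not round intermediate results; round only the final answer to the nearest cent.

Balance at month 4: $380,190.0000 × (1 + 0.0095)^4 = $394,844.3998…
After $159,700.00 payment: $394,844.3998… − $159,700.00 = $235,144.3998…
Balance at month 10: $235,144.3998… × (1 + 0.0095)^6 = $248,870.0183…
After $163,500.00 payment: $248,870.0183… − $163,500.00 = $85,370.0183…
Balance at month 12: $85,370.0183… × (1 + 0.0095)^2 = $86,999.7533…
Penalty: 12 × 1% × $380,190.00 = $45,622.80
Final settlement = outstanding balance + penalty = $86,999.7533… + $45,622.80 = $132,622.55

$132,622.55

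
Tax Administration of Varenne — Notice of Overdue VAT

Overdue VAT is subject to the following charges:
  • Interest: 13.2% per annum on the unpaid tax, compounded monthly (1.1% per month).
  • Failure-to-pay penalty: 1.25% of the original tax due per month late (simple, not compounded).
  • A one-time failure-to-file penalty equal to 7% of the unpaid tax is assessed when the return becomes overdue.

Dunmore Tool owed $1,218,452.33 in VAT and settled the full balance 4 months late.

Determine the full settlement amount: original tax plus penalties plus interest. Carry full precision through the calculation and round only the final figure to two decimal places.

$1,419,169.61

Failure-to-file penalty: 7% × $1,218,452.33 = $85,291.66…
Failure-to-pay penalty = 1.25% × $1,218,452.33 × 4 mo = $60,922.62…
Interest: $1,218,452.33 × ((1 + 0.011)^4 − 1) = $1,218,452.33 × 0.0447313… = $54,503.0038…
Total = $1,218,452.33 + $146,214.2796 + $54,503.0038… = $1,419,169.61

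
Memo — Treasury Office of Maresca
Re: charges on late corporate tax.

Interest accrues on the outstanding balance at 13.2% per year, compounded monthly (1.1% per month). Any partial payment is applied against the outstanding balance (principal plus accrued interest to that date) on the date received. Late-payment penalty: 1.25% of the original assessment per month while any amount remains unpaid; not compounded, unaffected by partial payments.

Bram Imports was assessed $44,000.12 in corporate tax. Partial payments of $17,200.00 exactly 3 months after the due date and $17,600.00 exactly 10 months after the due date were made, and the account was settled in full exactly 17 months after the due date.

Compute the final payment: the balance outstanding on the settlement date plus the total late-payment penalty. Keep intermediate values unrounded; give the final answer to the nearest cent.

Balance at month 3: $44,000.1200 × (1 + 0.011)^3 = $45,468.1546…
After $17,200.00 payment: $45,468.1546… − $17,200.00 = $28,268.1546…
Balance at month 10: $28,268.1546… × (1 + 0.011)^7 = $30,517.9633…
After $17,600.00 payment: $30,517.9633… − $17,600.00 = $12,917.9633…
Balance at month 17: $12,917.9633… × (1 + 0.011)^7 = $13,946.0795…
Penalty: 17 × 1.25% × $44,000.12 = $9,350.03…
Final settlement = outstanding balance + penalty = $13,946.0795… + $9,350.03… = $23,296.10

$23,296.10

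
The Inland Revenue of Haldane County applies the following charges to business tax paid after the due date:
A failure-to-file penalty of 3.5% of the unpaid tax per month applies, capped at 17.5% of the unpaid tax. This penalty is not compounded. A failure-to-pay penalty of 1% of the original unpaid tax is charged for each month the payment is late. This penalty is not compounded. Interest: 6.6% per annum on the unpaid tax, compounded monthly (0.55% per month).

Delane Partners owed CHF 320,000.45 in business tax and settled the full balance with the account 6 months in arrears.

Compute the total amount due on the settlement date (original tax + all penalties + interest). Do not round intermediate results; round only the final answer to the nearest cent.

Failure-to-file: 6 × 3.5% × CHF 320,000.45 = CHF 67,200.09…, capped at 17.5% × CHF 320,000.45 = CHF 56,000.08…
Failure-to-pay penalty: 6 × 1% × CHF 320,000.45 = CHF 19,200.03…
Interest: CHF 320,000.45 × ((1 + 0.0055)^6 − 1) = CHF 320,000.45 × 0.0334571… = CHF 10,706.2843…
Total = CHF 320,000.45 + CHF 75,200.1058… + CHF 10,706.2843… = CHF 405,906.84

CHF 405,906.84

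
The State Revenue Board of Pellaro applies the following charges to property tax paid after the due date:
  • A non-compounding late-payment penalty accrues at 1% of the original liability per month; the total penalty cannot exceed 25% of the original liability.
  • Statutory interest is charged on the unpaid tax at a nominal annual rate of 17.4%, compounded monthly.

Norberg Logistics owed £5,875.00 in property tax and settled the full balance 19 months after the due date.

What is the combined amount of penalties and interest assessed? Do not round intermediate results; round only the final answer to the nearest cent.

£2,964.44

Penalty: 19 × 1% × £5,875.00 = £1,116.25 (below the 25% cap of £1,468.75)
Interest (17.4%/yr ÷ 12 = 1.45%/month): £5,875.00 × ((1 + 0.0145)^19 − 1) = £1,848.1923…
Penalties + interest = £1,116.2500 + £1,848.1923… = £2,964.44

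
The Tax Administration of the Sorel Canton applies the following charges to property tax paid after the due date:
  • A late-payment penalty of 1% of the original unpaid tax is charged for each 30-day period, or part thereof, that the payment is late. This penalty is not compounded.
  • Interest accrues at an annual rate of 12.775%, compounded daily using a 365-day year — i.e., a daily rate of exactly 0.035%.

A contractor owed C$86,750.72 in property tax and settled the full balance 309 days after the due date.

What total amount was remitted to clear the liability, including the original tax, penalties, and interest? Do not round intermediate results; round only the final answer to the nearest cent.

C$106,199.69

Penalty periods: ⌈309/30⌉ = 11; penalty = 11 × 1% × C$86,750.72 = C$9,542.58…
Interest: C$86,750.72 × ((1 + 0.00035)^309 − 1) = C$86,750.72 × 0.11419378… = C$9,906.3928…
Total = C$86,750.72 + C$9,542.5792 + C$9,906.3928… = C$106,199.69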